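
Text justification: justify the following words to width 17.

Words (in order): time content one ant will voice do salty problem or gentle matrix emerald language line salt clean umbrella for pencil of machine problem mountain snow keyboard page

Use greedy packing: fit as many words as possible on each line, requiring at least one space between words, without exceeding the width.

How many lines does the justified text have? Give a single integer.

Line 1: ['time', 'content', 'one'] (min_width=16, slack=1)
Line 2: ['ant', 'will', 'voice', 'do'] (min_width=17, slack=0)
Line 3: ['salty', 'problem', 'or'] (min_width=16, slack=1)
Line 4: ['gentle', 'matrix'] (min_width=13, slack=4)
Line 5: ['emerald', 'language'] (min_width=16, slack=1)
Line 6: ['line', 'salt', 'clean'] (min_width=15, slack=2)
Line 7: ['umbrella', 'for'] (min_width=12, slack=5)
Line 8: ['pencil', 'of', 'machine'] (min_width=17, slack=0)
Line 9: ['problem', 'mountain'] (min_width=16, slack=1)
Line 10: ['snow', 'keyboard'] (min_width=13, slack=4)
Line 11: ['page'] (min_width=4, slack=13)
Total lines: 11

Answer: 11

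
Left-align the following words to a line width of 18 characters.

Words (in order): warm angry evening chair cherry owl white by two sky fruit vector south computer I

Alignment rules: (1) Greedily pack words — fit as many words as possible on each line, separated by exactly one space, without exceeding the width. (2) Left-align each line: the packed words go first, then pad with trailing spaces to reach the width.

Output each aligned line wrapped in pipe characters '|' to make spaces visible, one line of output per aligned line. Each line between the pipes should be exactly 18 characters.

Answer: |warm angry evening|
|chair cherry owl  |
|white by two sky  |
|fruit vector south|
|computer I        |

Derivation:
Line 1: ['warm', 'angry', 'evening'] (min_width=18, slack=0)
Line 2: ['chair', 'cherry', 'owl'] (min_width=16, slack=2)
Line 3: ['white', 'by', 'two', 'sky'] (min_width=16, slack=2)
Line 4: ['fruit', 'vector', 'south'] (min_width=18, slack=0)
Line 5: ['computer', 'I'] (min_width=10, slack=8)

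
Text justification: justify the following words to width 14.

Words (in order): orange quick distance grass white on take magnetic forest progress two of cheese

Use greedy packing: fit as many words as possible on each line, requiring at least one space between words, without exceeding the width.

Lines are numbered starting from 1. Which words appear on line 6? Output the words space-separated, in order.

Line 1: ['orange', 'quick'] (min_width=12, slack=2)
Line 2: ['distance', 'grass'] (min_width=14, slack=0)
Line 3: ['white', 'on', 'take'] (min_width=13, slack=1)
Line 4: ['magnetic'] (min_width=8, slack=6)
Line 5: ['forest'] (min_width=6, slack=8)
Line 6: ['progress', 'two'] (min_width=12, slack=2)
Line 7: ['of', 'cheese'] (min_width=9, slack=5)

Answer: progress two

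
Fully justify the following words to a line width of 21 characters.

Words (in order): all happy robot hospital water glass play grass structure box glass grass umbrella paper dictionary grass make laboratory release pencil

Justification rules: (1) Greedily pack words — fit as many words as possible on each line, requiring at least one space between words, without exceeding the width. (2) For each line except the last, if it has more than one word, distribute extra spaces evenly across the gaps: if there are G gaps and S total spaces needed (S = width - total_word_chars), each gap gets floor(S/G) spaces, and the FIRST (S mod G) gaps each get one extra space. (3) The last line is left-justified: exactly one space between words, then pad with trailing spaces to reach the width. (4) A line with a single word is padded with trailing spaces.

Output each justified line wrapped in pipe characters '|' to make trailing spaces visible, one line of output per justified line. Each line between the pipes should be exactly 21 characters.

Line 1: ['all', 'happy', 'robot'] (min_width=15, slack=6)
Line 2: ['hospital', 'water', 'glass'] (min_width=20, slack=1)
Line 3: ['play', 'grass', 'structure'] (min_width=20, slack=1)
Line 4: ['box', 'glass', 'grass'] (min_width=15, slack=6)
Line 5: ['umbrella', 'paper'] (min_width=14, slack=7)
Line 6: ['dictionary', 'grass', 'make'] (min_width=21, slack=0)
Line 7: ['laboratory', 'release'] (min_width=18, slack=3)
Line 8: ['pencil'] (min_width=6, slack=15)

Answer: |all    happy    robot|
|hospital  water glass|
|play  grass structure|
|box    glass    grass|
|umbrella        paper|
|dictionary grass make|
|laboratory    release|
|pencil               |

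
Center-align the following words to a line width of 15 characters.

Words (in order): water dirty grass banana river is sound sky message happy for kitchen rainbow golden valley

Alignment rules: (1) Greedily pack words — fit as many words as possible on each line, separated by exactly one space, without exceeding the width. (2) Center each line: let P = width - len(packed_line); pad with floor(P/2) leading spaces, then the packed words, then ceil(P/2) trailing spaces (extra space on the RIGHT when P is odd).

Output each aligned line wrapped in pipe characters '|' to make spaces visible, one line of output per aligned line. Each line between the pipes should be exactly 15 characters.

Line 1: ['water', 'dirty'] (min_width=11, slack=4)
Line 2: ['grass', 'banana'] (min_width=12, slack=3)
Line 3: ['river', 'is', 'sound'] (min_width=14, slack=1)
Line 4: ['sky', 'message'] (min_width=11, slack=4)
Line 5: ['happy', 'for'] (min_width=9, slack=6)
Line 6: ['kitchen', 'rainbow'] (min_width=15, slack=0)
Line 7: ['golden', 'valley'] (min_width=13, slack=2)

Answer: |  water dirty  |
| grass banana  |
|river is sound |
|  sky message  |
|   happy for   |
|kitchen rainbow|
| golden valley |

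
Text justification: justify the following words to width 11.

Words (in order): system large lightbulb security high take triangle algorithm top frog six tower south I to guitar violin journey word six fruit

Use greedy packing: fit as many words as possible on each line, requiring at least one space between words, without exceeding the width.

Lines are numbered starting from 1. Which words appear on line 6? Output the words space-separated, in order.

Line 1: ['system'] (min_width=6, slack=5)
Line 2: ['large'] (min_width=5, slack=6)
Line 3: ['lightbulb'] (min_width=9, slack=2)
Line 4: ['security'] (min_width=8, slack=3)
Line 5: ['high', 'take'] (min_width=9, slack=2)
Line 6: ['triangle'] (min_width=8, slack=3)
Line 7: ['algorithm'] (min_width=9, slack=2)
Line 8: ['top', 'frog'] (min_width=8, slack=3)
Line 9: ['six', 'tower'] (min_width=9, slack=2)
Line 10: ['south', 'I', 'to'] (min_width=10, slack=1)
Line 11: ['guitar'] (min_width=6, slack=5)
Line 12: ['violin'] (min_width=6, slack=5)
Line 13: ['journey'] (min_width=7, slack=4)
Line 14: ['word', 'six'] (min_width=8, slack=3)
Line 15: ['fruit'] (min_width=5, slack=6)

Answer: triangle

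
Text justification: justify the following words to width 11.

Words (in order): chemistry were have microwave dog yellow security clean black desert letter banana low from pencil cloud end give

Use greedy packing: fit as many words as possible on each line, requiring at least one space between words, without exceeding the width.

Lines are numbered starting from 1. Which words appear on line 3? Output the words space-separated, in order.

Line 1: ['chemistry'] (min_width=9, slack=2)
Line 2: ['were', 'have'] (min_width=9, slack=2)
Line 3: ['microwave'] (min_width=9, slack=2)
Line 4: ['dog', 'yellow'] (min_width=10, slack=1)
Line 5: ['security'] (min_width=8, slack=3)
Line 6: ['clean', 'black'] (min_width=11, slack=0)
Line 7: ['desert'] (min_width=6, slack=5)
Line 8: ['letter'] (min_width=6, slack=5)
Line 9: ['banana', 'low'] (min_width=10, slack=1)
Line 10: ['from', 'pencil'] (min_width=11, slack=0)
Line 11: ['cloud', 'end'] (min_width=9, slack=2)
Line 12: ['give'] (min_width=4, slack=7)

Answer: microwave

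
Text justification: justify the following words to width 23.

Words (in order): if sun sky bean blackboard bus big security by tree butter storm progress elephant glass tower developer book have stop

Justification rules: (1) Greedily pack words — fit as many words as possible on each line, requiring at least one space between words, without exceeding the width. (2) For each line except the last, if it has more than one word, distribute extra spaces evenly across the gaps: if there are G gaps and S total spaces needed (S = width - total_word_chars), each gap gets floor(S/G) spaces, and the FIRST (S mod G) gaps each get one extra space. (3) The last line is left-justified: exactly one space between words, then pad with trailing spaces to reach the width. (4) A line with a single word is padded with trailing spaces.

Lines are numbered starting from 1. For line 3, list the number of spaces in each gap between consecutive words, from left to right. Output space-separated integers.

Answer: 1 1 1

Derivation:
Line 1: ['if', 'sun', 'sky', 'bean'] (min_width=15, slack=8)
Line 2: ['blackboard', 'bus', 'big'] (min_width=18, slack=5)
Line 3: ['security', 'by', 'tree', 'butter'] (min_width=23, slack=0)
Line 4: ['storm', 'progress', 'elephant'] (min_width=23, slack=0)
Line 5: ['glass', 'tower', 'developer'] (min_width=21, slack=2)
Line 6: ['book', 'have', 'stop'] (min_width=14, slack=9)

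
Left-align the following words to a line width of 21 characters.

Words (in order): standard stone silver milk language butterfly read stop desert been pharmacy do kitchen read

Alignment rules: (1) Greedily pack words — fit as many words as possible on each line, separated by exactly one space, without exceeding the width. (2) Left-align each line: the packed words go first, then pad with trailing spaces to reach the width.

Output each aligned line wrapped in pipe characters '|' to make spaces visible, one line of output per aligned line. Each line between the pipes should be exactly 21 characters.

Answer: |standard stone silver|
|milk language        |
|butterfly read stop  |
|desert been pharmacy |
|do kitchen read      |

Derivation:
Line 1: ['standard', 'stone', 'silver'] (min_width=21, slack=0)
Line 2: ['milk', 'language'] (min_width=13, slack=8)
Line 3: ['butterfly', 'read', 'stop'] (min_width=19, slack=2)
Line 4: ['desert', 'been', 'pharmacy'] (min_width=20, slack=1)
Line 5: ['do', 'kitchen', 'read'] (min_width=15, slack=6)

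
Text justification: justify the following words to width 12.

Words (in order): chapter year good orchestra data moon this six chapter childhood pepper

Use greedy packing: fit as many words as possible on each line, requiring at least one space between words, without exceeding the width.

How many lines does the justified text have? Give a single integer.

Answer: 8

Derivation:
Line 1: ['chapter', 'year'] (min_width=12, slack=0)
Line 2: ['good'] (min_width=4, slack=8)
Line 3: ['orchestra'] (min_width=9, slack=3)
Line 4: ['data', 'moon'] (min_width=9, slack=3)
Line 5: ['this', 'six'] (min_width=8, slack=4)
Line 6: ['chapter'] (min_width=7, slack=5)
Line 7: ['childhood'] (min_width=9, slack=3)
Line 8: ['pepper'] (min_width=6, slack=6)
Total lines: 8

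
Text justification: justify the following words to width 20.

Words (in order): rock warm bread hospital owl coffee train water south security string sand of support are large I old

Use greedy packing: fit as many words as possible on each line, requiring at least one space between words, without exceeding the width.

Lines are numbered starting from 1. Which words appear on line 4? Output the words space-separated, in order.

Answer: security string sand

Derivation:
Line 1: ['rock', 'warm', 'bread'] (min_width=15, slack=5)
Line 2: ['hospital', 'owl', 'coffee'] (min_width=19, slack=1)
Line 3: ['train', 'water', 'south'] (min_width=17, slack=3)
Line 4: ['security', 'string', 'sand'] (min_width=20, slack=0)
Line 5: ['of', 'support', 'are', 'large'] (min_width=20, slack=0)
Line 6: ['I', 'old'] (min_width=5, slack=15)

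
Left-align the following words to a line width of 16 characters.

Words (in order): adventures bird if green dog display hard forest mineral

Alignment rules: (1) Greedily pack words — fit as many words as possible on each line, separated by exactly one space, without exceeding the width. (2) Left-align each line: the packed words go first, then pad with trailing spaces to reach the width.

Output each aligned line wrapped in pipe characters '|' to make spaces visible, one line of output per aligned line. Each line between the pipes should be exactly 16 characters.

Answer: |adventures bird |
|if green dog    |
|display hard    |
|forest mineral  |

Derivation:
Line 1: ['adventures', 'bird'] (min_width=15, slack=1)
Line 2: ['if', 'green', 'dog'] (min_width=12, slack=4)
Line 3: ['display', 'hard'] (min_width=12, slack=4)
Line 4: ['forest', 'mineral'] (min_width=14, slack=2)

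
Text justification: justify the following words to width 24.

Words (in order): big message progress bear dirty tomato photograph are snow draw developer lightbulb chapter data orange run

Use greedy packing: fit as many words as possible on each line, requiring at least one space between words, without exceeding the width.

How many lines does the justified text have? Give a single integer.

Answer: 5

Derivation:
Line 1: ['big', 'message', 'progress'] (min_width=20, slack=4)
Line 2: ['bear', 'dirty', 'tomato'] (min_width=17, slack=7)
Line 3: ['photograph', 'are', 'snow', 'draw'] (min_width=24, slack=0)
Line 4: ['developer', 'lightbulb'] (min_width=19, slack=5)
Line 5: ['chapter', 'data', 'orange', 'run'] (min_width=23, slack=1)
Total lines: 5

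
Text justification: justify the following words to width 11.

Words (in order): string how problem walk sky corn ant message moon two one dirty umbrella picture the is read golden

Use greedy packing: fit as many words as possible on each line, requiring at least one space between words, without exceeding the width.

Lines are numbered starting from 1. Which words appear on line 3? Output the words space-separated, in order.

Line 1: ['string', 'how'] (min_width=10, slack=1)
Line 2: ['problem'] (min_width=7, slack=4)
Line 3: ['walk', 'sky'] (min_width=8, slack=3)
Line 4: ['corn', 'ant'] (min_width=8, slack=3)
Line 5: ['message'] (min_width=7, slack=4)
Line 6: ['moon', 'two'] (min_width=8, slack=3)
Line 7: ['one', 'dirty'] (min_width=9, slack=2)
Line 8: ['umbrella'] (min_width=8, slack=3)
Line 9: ['picture', 'the'] (min_width=11, slack=0)
Line 10: ['is', 'read'] (min_width=7, slack=4)
Line 11: ['golden'] (min_width=6, slack=5)

Answer: walk sky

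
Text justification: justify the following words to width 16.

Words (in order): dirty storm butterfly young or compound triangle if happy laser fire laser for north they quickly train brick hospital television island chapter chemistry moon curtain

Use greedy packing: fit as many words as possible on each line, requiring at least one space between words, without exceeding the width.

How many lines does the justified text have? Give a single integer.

Line 1: ['dirty', 'storm'] (min_width=11, slack=5)
Line 2: ['butterfly', 'young'] (min_width=15, slack=1)
Line 3: ['or', 'compound'] (min_width=11, slack=5)
Line 4: ['triangle', 'if'] (min_width=11, slack=5)
Line 5: ['happy', 'laser', 'fire'] (min_width=16, slack=0)
Line 6: ['laser', 'for', 'north'] (min_width=15, slack=1)
Line 7: ['they', 'quickly'] (min_width=12, slack=4)
Line 8: ['train', 'brick'] (min_width=11, slack=5)
Line 9: ['hospital'] (min_width=8, slack=8)
Line 10: ['television'] (min_width=10, slack=6)
Line 11: ['island', 'chapter'] (min_width=14, slack=2)
Line 12: ['chemistry', 'moon'] (min_width=14, slack=2)
Line 13: ['curtain'] (min_width=7, slack=9)
Total lines: 13

Answer: 13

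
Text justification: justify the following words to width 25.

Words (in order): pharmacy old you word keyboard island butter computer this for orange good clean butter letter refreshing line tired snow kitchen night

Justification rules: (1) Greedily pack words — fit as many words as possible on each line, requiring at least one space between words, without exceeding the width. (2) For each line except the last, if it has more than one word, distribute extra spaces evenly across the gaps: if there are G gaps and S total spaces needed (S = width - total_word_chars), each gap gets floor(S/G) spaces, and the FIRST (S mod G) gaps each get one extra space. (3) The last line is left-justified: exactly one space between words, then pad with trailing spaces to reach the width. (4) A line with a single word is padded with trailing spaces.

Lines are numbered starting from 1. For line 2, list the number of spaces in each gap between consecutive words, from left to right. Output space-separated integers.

Line 1: ['pharmacy', 'old', 'you', 'word'] (min_width=21, slack=4)
Line 2: ['keyboard', 'island', 'butter'] (min_width=22, slack=3)
Line 3: ['computer', 'this', 'for', 'orange'] (min_width=24, slack=1)
Line 4: ['good', 'clean', 'butter', 'letter'] (min_width=24, slack=1)
Line 5: ['refreshing', 'line', 'tired'] (min_width=21, slack=4)
Line 6: ['snow', 'kitchen', 'night'] (min_width=18, slack=7)

Answer: 3 2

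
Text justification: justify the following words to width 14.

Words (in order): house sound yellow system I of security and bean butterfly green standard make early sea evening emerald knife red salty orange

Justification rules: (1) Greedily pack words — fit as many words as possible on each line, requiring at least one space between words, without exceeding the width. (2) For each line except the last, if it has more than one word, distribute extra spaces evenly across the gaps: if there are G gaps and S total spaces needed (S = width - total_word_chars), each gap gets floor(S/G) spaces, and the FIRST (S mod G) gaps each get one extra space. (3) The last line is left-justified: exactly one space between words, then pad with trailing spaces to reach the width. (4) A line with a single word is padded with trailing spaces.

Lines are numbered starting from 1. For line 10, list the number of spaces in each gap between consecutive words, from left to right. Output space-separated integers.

Line 1: ['house', 'sound'] (min_width=11, slack=3)
Line 2: ['yellow', 'system'] (min_width=13, slack=1)
Line 3: ['I', 'of', 'security'] (min_width=13, slack=1)
Line 4: ['and', 'bean'] (min_width=8, slack=6)
Line 5: ['butterfly'] (min_width=9, slack=5)
Line 6: ['green', 'standard'] (min_width=14, slack=0)
Line 7: ['make', 'early', 'sea'] (min_width=14, slack=0)
Line 8: ['evening'] (min_width=7, slack=7)
Line 9: ['emerald', 'knife'] (min_width=13, slack=1)
Line 10: ['red', 'salty'] (min_width=9, slack=5)
Line 11: ['orange'] (min_width=6, slack=8)

Answer: 6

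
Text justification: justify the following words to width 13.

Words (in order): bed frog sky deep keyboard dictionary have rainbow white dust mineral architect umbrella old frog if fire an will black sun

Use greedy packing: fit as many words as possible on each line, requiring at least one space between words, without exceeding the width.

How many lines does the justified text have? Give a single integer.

Answer: 11

Derivation:
Line 1: ['bed', 'frog', 'sky'] (min_width=12, slack=1)
Line 2: ['deep', 'keyboard'] (min_width=13, slack=0)
Line 3: ['dictionary'] (min_width=10, slack=3)
Line 4: ['have', 'rainbow'] (min_width=12, slack=1)
Line 5: ['white', 'dust'] (min_width=10, slack=3)
Line 6: ['mineral'] (min_width=7, slack=6)
Line 7: ['architect'] (min_width=9, slack=4)
Line 8: ['umbrella', 'old'] (min_width=12, slack=1)
Line 9: ['frog', 'if', 'fire'] (min_width=12, slack=1)
Line 10: ['an', 'will', 'black'] (min_width=13, slack=0)
Line 11: ['sun'] (min_width=3, slack=10)
Total lines: 11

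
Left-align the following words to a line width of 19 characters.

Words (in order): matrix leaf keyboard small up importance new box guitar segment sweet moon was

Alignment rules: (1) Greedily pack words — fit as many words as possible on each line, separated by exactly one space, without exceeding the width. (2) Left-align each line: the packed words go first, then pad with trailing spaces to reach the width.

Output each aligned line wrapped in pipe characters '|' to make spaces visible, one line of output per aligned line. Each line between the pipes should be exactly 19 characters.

Line 1: ['matrix', 'leaf'] (min_width=11, slack=8)
Line 2: ['keyboard', 'small', 'up'] (min_width=17, slack=2)
Line 3: ['importance', 'new', 'box'] (min_width=18, slack=1)
Line 4: ['guitar', 'segment'] (min_width=14, slack=5)
Line 5: ['sweet', 'moon', 'was'] (min_width=14, slack=5)

Answer: |matrix leaf        |
|keyboard small up  |
|importance new box |
|guitar segment     |
|sweet moon was     |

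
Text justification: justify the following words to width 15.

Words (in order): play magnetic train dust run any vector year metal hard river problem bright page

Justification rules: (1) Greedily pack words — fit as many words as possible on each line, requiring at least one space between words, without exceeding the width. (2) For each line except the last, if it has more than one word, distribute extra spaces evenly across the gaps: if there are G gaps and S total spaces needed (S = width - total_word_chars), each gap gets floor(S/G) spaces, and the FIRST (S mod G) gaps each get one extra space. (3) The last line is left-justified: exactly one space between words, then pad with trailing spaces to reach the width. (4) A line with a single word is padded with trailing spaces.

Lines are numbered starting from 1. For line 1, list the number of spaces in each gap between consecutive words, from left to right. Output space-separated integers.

Line 1: ['play', 'magnetic'] (min_width=13, slack=2)
Line 2: ['train', 'dust', 'run'] (min_width=14, slack=1)
Line 3: ['any', 'vector', 'year'] (min_width=15, slack=0)
Line 4: ['metal', 'hard'] (min_width=10, slack=5)
Line 5: ['river', 'problem'] (min_width=13, slack=2)
Line 6: ['bright', 'page'] (min_width=11, slack=4)

Answer: 3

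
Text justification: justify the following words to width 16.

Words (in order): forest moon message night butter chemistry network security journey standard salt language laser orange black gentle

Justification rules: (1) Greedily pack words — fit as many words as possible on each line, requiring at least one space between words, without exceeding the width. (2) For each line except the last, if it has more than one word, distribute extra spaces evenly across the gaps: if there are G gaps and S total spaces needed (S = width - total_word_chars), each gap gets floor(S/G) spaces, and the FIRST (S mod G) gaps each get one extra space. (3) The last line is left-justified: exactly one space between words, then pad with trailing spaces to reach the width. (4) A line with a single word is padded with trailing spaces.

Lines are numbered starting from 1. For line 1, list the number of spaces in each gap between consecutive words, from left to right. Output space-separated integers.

Answer: 6

Derivation:
Line 1: ['forest', 'moon'] (min_width=11, slack=5)
Line 2: ['message', 'night'] (min_width=13, slack=3)
Line 3: ['butter', 'chemistry'] (min_width=16, slack=0)
Line 4: ['network', 'security'] (min_width=16, slack=0)
Line 5: ['journey', 'standard'] (min_width=16, slack=0)
Line 6: ['salt', 'language'] (min_width=13, slack=3)
Line 7: ['laser', 'orange'] (min_width=12, slack=4)
Line 8: ['black', 'gentle'] (min_width=12, slack=4)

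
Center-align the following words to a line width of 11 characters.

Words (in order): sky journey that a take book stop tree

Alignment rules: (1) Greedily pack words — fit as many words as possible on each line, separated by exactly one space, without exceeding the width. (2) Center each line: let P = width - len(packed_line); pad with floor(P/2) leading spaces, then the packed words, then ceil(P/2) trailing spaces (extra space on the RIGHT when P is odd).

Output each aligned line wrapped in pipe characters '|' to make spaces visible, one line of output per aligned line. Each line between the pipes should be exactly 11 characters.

Answer: |sky journey|
|that a take|
| book stop |
|   tree    |

Derivation:
Line 1: ['sky', 'journey'] (min_width=11, slack=0)
Line 2: ['that', 'a', 'take'] (min_width=11, slack=0)
Line 3: ['book', 'stop'] (min_width=9, slack=2)
Line 4: ['tree'] (min_width=4, slack=7)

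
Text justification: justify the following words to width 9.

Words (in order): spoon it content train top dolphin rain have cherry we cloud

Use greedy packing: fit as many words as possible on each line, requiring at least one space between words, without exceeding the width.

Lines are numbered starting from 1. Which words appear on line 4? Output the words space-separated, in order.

Answer: dolphin

Derivation:
Line 1: ['spoon', 'it'] (min_width=8, slack=1)
Line 2: ['content'] (min_width=7, slack=2)
Line 3: ['train', 'top'] (min_width=9, slack=0)
Line 4: ['dolphin'] (min_width=7, slack=2)
Line 5: ['rain', 'have'] (min_width=9, slack=0)
Line 6: ['cherry', 'we'] (min_width=9, slack=0)
Line 7: ['cloud'] (min_width=5, slack=4)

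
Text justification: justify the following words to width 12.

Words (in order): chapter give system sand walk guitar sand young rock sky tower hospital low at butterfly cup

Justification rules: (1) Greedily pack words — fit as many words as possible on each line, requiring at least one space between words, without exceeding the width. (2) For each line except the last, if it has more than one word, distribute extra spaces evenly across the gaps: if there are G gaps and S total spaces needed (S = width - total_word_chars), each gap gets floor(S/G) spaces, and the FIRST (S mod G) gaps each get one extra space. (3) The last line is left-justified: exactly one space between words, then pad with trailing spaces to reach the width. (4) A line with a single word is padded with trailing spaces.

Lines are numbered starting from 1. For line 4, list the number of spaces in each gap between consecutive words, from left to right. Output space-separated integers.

Answer: 3

Derivation:
Line 1: ['chapter', 'give'] (min_width=12, slack=0)
Line 2: ['system', 'sand'] (min_width=11, slack=1)
Line 3: ['walk', 'guitar'] (min_width=11, slack=1)
Line 4: ['sand', 'young'] (min_width=10, slack=2)
Line 5: ['rock', 'sky'] (min_width=8, slack=4)
Line 6: ['tower'] (min_width=5, slack=7)
Line 7: ['hospital', 'low'] (min_width=12, slack=0)
Line 8: ['at', 'butterfly'] (min_width=12, slack=0)
Line 9: ['cup'] (min_width=3, slack=9)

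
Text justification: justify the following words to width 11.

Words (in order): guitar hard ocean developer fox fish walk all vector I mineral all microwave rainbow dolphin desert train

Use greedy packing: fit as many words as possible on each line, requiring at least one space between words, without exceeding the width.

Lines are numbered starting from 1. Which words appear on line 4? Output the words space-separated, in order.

Line 1: ['guitar', 'hard'] (min_width=11, slack=0)
Line 2: ['ocean'] (min_width=5, slack=6)
Line 3: ['developer'] (min_width=9, slack=2)
Line 4: ['fox', 'fish'] (min_width=8, slack=3)
Line 5: ['walk', 'all'] (min_width=8, slack=3)
Line 6: ['vector', 'I'] (min_width=8, slack=3)
Line 7: ['mineral', 'all'] (min_width=11, slack=0)
Line 8: ['microwave'] (min_width=9, slack=2)
Line 9: ['rainbow'] (min_width=7, slack=4)
Line 10: ['dolphin'] (min_width=7, slack=4)
Line 11: ['desert'] (min_width=6, slack=5)
Line 12: ['train'] (min_width=5, slack=6)

Answer: fox fish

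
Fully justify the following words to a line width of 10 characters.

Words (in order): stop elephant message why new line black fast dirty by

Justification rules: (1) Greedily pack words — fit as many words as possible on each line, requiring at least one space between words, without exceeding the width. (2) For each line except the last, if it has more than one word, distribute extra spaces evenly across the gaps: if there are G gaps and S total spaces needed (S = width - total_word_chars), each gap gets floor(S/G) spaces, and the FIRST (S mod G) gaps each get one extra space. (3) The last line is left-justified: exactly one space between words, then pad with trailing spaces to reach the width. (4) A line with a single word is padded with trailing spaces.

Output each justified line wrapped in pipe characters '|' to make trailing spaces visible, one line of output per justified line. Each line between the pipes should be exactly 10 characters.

Line 1: ['stop'] (min_width=4, slack=6)
Line 2: ['elephant'] (min_width=8, slack=2)
Line 3: ['message'] (min_width=7, slack=3)
Line 4: ['why', 'new'] (min_width=7, slack=3)
Line 5: ['line', 'black'] (min_width=10, slack=0)
Line 6: ['fast', 'dirty'] (min_width=10, slack=0)
Line 7: ['by'] (min_width=2, slack=8)

Answer: |stop      |
|elephant  |
|message   |
|why    new|
|line black|
|fast dirty|
|by        |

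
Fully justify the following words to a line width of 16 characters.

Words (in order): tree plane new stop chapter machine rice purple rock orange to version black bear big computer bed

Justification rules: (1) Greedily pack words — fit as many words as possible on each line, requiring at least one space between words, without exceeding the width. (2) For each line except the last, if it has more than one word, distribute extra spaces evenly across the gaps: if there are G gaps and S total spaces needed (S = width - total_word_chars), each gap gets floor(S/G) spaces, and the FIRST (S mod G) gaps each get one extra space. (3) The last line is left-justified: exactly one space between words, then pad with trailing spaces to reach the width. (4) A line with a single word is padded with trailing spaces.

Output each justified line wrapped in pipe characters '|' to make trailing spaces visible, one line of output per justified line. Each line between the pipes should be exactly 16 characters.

Answer: |tree  plane  new|
|stop     chapter|
|machine     rice|
|purple      rock|
|orange        to|
|version    black|
|bear         big|
|computer bed    |

Derivation:
Line 1: ['tree', 'plane', 'new'] (min_width=14, slack=2)
Line 2: ['stop', 'chapter'] (min_width=12, slack=4)
Line 3: ['machine', 'rice'] (min_width=12, slack=4)
Line 4: ['purple', 'rock'] (min_width=11, slack=5)
Line 5: ['orange', 'to'] (min_width=9, slack=7)
Line 6: ['version', 'black'] (min_width=13, slack=3)
Line 7: ['bear', 'big'] (min_width=8, slack=8)
Line 8: ['computer', 'bed'] (min_width=12, slack=4)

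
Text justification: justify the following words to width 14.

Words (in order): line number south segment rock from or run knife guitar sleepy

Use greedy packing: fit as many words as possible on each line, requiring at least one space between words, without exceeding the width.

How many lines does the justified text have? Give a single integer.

Line 1: ['line', 'number'] (min_width=11, slack=3)
Line 2: ['south', 'segment'] (min_width=13, slack=1)
Line 3: ['rock', 'from', 'or'] (min_width=12, slack=2)
Line 4: ['run', 'knife'] (min_width=9, slack=5)
Line 5: ['guitar', 'sleepy'] (min_width=13, slack=1)
Total lines: 5

Answer: 5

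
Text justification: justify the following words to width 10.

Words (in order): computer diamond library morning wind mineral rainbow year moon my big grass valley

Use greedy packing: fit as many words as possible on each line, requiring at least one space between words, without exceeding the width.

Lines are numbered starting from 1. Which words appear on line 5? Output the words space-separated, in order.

Line 1: ['computer'] (min_width=8, slack=2)
Line 2: ['diamond'] (min_width=7, slack=3)
Line 3: ['library'] (min_width=7, slack=3)
Line 4: ['morning'] (min_width=7, slack=3)
Line 5: ['wind'] (min_width=4, slack=6)
Line 6: ['mineral'] (min_width=7, slack=3)
Line 7: ['rainbow'] (min_width=7, slack=3)
Line 8: ['year', 'moon'] (min_width=9, slack=1)
Line 9: ['my', 'big'] (min_width=6, slack=4)
Line 10: ['grass'] (min_width=5, slack=5)
Line 11: ['valley'] (min_width=6, slack=4)

Answer: wind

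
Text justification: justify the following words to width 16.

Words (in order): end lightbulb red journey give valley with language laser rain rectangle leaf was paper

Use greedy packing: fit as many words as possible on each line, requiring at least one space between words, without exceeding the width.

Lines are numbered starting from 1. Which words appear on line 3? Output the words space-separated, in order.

Answer: valley with

Derivation:
Line 1: ['end', 'lightbulb'] (min_width=13, slack=3)
Line 2: ['red', 'journey', 'give'] (min_width=16, slack=0)
Line 3: ['valley', 'with'] (min_width=11, slack=5)
Line 4: ['language', 'laser'] (min_width=14, slack=2)
Line 5: ['rain', 'rectangle'] (min_width=14, slack=2)
Line 6: ['leaf', 'was', 'paper'] (min_width=14, slack=2)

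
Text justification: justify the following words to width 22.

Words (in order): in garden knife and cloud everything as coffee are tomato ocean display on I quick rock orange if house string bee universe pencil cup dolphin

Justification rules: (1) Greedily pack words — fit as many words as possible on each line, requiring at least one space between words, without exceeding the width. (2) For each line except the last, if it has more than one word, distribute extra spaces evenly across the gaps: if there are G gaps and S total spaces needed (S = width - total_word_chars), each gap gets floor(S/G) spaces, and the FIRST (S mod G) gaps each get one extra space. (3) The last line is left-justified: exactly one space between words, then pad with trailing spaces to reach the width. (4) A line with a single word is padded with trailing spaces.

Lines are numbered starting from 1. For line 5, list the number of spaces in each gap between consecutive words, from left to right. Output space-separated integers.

Line 1: ['in', 'garden', 'knife', 'and'] (min_width=19, slack=3)
Line 2: ['cloud', 'everything', 'as'] (min_width=19, slack=3)
Line 3: ['coffee', 'are', 'tomato'] (min_width=17, slack=5)
Line 4: ['ocean', 'display', 'on', 'I'] (min_width=18, slack=4)
Line 5: ['quick', 'rock', 'orange', 'if'] (min_width=20, slack=2)
Line 6: ['house', 'string', 'bee'] (min_width=16, slack=6)
Line 7: ['universe', 'pencil', 'cup'] (min_width=19, slack=3)
Line 8: ['dolphin'] (min_width=7, slack=15)

Answer: 2 2 1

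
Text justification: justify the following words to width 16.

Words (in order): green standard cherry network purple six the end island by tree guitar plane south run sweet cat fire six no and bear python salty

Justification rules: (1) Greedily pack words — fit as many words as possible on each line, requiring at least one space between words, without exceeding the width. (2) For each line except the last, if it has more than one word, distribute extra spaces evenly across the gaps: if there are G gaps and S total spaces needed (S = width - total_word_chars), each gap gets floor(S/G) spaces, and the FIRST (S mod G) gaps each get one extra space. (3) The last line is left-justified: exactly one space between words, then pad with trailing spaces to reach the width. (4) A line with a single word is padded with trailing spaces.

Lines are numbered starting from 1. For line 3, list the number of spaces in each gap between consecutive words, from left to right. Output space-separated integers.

Answer: 2 2

Derivation:
Line 1: ['green', 'standard'] (min_width=14, slack=2)
Line 2: ['cherry', 'network'] (min_width=14, slack=2)
Line 3: ['purple', 'six', 'the'] (min_width=14, slack=2)
Line 4: ['end', 'island', 'by'] (min_width=13, slack=3)
Line 5: ['tree', 'guitar'] (min_width=11, slack=5)
Line 6: ['plane', 'south', 'run'] (min_width=15, slack=1)
Line 7: ['sweet', 'cat', 'fire'] (min_width=14, slack=2)
Line 8: ['six', 'no', 'and', 'bear'] (min_width=15, slack=1)
Line 9: ['python', 'salty'] (min_width=12, slack=4)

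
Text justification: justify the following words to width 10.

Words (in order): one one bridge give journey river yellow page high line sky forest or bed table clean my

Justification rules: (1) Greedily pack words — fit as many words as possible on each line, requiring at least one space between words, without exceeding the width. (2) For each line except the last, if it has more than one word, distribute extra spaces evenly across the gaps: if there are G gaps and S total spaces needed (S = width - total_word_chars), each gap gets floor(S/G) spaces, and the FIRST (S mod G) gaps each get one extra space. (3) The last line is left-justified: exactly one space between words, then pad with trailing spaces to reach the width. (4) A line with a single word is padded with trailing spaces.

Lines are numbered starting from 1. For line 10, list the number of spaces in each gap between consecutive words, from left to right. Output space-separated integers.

Line 1: ['one', 'one'] (min_width=7, slack=3)
Line 2: ['bridge'] (min_width=6, slack=4)
Line 3: ['give'] (min_width=4, slack=6)
Line 4: ['journey'] (min_width=7, slack=3)
Line 5: ['river'] (min_width=5, slack=5)
Line 6: ['yellow'] (min_width=6, slack=4)
Line 7: ['page', 'high'] (min_width=9, slack=1)
Line 8: ['line', 'sky'] (min_width=8, slack=2)
Line 9: ['forest', 'or'] (min_width=9, slack=1)
Line 10: ['bed', 'table'] (min_width=9, slack=1)
Line 11: ['clean', 'my'] (min_width=8, slack=2)

Answer: 2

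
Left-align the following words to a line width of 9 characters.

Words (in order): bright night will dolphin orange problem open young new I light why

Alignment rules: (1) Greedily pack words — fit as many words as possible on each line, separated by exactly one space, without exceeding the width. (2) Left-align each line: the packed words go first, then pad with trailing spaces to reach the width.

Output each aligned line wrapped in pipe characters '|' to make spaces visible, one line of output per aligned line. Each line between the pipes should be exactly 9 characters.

Line 1: ['bright'] (min_width=6, slack=3)
Line 2: ['night'] (min_width=5, slack=4)
Line 3: ['will'] (min_width=4, slack=5)
Line 4: ['dolphin'] (min_width=7, slack=2)
Line 5: ['orange'] (min_width=6, slack=3)
Line 6: ['problem'] (min_width=7, slack=2)
Line 7: ['open'] (min_width=4, slack=5)
Line 8: ['young', 'new'] (min_width=9, slack=0)
Line 9: ['I', 'light'] (min_width=7, slack=2)
Line 10: ['why'] (min_width=3, slack=6)

Answer: |bright   |
|night    |
|will     |
|dolphin  |
|orange   |
|problem  |
|open     |
|young new|
|I light  |
|why      |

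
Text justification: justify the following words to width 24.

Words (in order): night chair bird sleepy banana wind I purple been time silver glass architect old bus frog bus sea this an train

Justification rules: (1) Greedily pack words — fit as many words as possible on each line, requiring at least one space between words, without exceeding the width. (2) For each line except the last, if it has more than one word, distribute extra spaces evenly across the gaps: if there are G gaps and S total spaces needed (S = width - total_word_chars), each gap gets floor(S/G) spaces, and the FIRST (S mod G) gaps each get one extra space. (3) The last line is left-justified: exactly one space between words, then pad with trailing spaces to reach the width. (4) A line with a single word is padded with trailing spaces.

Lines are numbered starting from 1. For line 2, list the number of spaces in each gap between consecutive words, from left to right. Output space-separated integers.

Answer: 3 2 2

Derivation:
Line 1: ['night', 'chair', 'bird', 'sleepy'] (min_width=23, slack=1)
Line 2: ['banana', 'wind', 'I', 'purple'] (min_width=20, slack=4)
Line 3: ['been', 'time', 'silver', 'glass'] (min_width=22, slack=2)
Line 4: ['architect', 'old', 'bus', 'frog'] (min_width=22, slack=2)
Line 5: ['bus', 'sea', 'this', 'an', 'train'] (min_width=21, slack=3)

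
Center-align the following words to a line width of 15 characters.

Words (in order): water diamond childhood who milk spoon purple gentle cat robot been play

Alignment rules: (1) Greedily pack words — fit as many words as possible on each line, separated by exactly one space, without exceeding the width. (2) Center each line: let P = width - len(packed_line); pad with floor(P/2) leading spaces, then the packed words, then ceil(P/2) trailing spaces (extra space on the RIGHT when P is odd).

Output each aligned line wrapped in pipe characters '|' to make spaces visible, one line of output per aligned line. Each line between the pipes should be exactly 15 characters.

Line 1: ['water', 'diamond'] (min_width=13, slack=2)
Line 2: ['childhood', 'who'] (min_width=13, slack=2)
Line 3: ['milk', 'spoon'] (min_width=10, slack=5)
Line 4: ['purple', 'gentle'] (min_width=13, slack=2)
Line 5: ['cat', 'robot', 'been'] (min_width=14, slack=1)
Line 6: ['play'] (min_width=4, slack=11)

Answer: | water diamond |
| childhood who |
|  milk spoon   |
| purple gentle |
|cat robot been |
|     play      |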